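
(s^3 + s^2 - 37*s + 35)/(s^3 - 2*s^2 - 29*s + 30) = (s^2 + 2*s - 35)/(s^2 - s - 30)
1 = 1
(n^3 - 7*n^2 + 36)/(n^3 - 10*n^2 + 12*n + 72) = (n - 3)/(n - 6)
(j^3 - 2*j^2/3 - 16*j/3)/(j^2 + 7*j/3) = (3*j^2 - 2*j - 16)/(3*j + 7)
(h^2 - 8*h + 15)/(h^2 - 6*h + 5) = (h - 3)/(h - 1)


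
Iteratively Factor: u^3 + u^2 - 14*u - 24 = (u + 3)*(u^2 - 2*u - 8) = (u + 2)*(u + 3)*(u - 4)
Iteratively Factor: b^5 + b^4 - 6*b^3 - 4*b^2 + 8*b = (b - 1)*(b^4 + 2*b^3 - 4*b^2 - 8*b) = (b - 1)*(b + 2)*(b^3 - 4*b) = (b - 1)*(b + 2)^2*(b^2 - 2*b) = b*(b - 1)*(b + 2)^2*(b - 2)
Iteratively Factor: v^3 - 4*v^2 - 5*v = (v - 5)*(v^2 + v) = (v - 5)*(v + 1)*(v)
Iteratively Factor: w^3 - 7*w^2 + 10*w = (w)*(w^2 - 7*w + 10) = w*(w - 2)*(w - 5)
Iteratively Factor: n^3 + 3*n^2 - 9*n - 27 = (n + 3)*(n^2 - 9) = (n - 3)*(n + 3)*(n + 3)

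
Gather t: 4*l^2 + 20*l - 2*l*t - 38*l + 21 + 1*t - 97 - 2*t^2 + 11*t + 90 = 4*l^2 - 18*l - 2*t^2 + t*(12 - 2*l) + 14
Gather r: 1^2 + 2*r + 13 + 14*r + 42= 16*r + 56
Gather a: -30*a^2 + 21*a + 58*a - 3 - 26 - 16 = -30*a^2 + 79*a - 45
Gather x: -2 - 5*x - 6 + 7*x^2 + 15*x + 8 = 7*x^2 + 10*x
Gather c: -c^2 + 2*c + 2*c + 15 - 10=-c^2 + 4*c + 5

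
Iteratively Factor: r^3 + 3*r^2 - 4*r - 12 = (r + 2)*(r^2 + r - 6) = (r - 2)*(r + 2)*(r + 3)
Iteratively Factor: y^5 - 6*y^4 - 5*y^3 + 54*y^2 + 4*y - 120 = (y - 2)*(y^4 - 4*y^3 - 13*y^2 + 28*y + 60) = (y - 5)*(y - 2)*(y^3 + y^2 - 8*y - 12) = (y - 5)*(y - 2)*(y + 2)*(y^2 - y - 6) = (y - 5)*(y - 3)*(y - 2)*(y + 2)*(y + 2)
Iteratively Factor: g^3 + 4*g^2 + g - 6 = (g + 3)*(g^2 + g - 2) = (g + 2)*(g + 3)*(g - 1)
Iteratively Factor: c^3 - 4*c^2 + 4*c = (c - 2)*(c^2 - 2*c) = (c - 2)^2*(c)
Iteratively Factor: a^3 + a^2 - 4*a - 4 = (a + 1)*(a^2 - 4) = (a + 1)*(a + 2)*(a - 2)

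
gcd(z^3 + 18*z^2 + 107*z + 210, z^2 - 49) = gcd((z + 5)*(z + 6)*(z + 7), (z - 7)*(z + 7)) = z + 7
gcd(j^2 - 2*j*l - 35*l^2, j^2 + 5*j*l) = j + 5*l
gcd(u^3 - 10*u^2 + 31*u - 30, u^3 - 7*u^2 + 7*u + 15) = u^2 - 8*u + 15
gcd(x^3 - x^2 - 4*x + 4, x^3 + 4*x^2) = 1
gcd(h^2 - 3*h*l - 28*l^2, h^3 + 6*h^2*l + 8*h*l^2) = h + 4*l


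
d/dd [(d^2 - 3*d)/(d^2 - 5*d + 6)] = -2/(d^2 - 4*d + 4)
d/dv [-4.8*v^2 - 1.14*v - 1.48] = -9.6*v - 1.14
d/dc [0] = 0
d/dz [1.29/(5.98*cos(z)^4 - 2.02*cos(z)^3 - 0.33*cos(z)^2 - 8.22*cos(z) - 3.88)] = (30.8568*cos(z)^3 - 7.8174*cos(z)^2 - 0.8514*cos(z) - 10.6038)*sin(z)/(-5.98*cos(z)^4 + 2.02*cos(z)^3 + 0.33*cos(z)^2 + 8.22*cos(z) + 3.88)^2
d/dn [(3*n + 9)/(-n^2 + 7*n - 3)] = 3*(n^2 + 6*n - 24)/(n^4 - 14*n^3 + 55*n^2 - 42*n + 9)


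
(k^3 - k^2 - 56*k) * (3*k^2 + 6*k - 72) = 3*k^5 + 3*k^4 - 246*k^3 - 264*k^2 + 4032*k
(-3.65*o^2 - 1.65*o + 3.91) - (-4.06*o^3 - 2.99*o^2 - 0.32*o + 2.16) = 4.06*o^3 - 0.66*o^2 - 1.33*o + 1.75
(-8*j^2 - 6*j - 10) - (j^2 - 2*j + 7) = -9*j^2 - 4*j - 17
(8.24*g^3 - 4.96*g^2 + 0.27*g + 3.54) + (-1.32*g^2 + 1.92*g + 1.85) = 8.24*g^3 - 6.28*g^2 + 2.19*g + 5.39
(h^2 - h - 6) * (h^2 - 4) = h^4 - h^3 - 10*h^2 + 4*h + 24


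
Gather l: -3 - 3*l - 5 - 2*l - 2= -5*l - 10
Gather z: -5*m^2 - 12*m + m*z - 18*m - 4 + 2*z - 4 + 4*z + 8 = -5*m^2 - 30*m + z*(m + 6)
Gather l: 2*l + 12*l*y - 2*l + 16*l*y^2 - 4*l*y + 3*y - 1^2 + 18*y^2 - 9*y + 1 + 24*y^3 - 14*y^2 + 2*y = l*(16*y^2 + 8*y) + 24*y^3 + 4*y^2 - 4*y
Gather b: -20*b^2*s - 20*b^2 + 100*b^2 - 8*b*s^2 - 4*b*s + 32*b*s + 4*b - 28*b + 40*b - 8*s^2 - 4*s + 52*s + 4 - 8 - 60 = b^2*(80 - 20*s) + b*(-8*s^2 + 28*s + 16) - 8*s^2 + 48*s - 64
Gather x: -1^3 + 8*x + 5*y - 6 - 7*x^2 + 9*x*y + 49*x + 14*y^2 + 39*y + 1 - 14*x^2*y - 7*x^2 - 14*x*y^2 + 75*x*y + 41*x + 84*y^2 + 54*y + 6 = x^2*(-14*y - 14) + x*(-14*y^2 + 84*y + 98) + 98*y^2 + 98*y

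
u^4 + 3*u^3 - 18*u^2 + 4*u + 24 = (u - 2)^2*(u + 1)*(u + 6)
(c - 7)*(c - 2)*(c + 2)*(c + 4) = c^4 - 3*c^3 - 32*c^2 + 12*c + 112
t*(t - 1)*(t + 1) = t^3 - t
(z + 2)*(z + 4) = z^2 + 6*z + 8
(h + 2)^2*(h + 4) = h^3 + 8*h^2 + 20*h + 16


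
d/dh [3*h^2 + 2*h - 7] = 6*h + 2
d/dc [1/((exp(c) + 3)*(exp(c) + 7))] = 2*(-exp(c) - 5)*exp(c)/(exp(4*c) + 20*exp(3*c) + 142*exp(2*c) + 420*exp(c) + 441)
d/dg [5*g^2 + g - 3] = 10*g + 1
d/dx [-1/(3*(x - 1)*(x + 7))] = 2*(x + 3)/(3*(x - 1)^2*(x + 7)^2)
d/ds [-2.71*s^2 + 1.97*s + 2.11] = 1.97 - 5.42*s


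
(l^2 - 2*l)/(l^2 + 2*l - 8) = l/(l + 4)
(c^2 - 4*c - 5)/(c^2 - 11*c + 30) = (c + 1)/(c - 6)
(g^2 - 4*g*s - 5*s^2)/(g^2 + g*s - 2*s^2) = (g^2 - 4*g*s - 5*s^2)/(g^2 + g*s - 2*s^2)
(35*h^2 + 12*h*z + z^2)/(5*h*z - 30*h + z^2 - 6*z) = (7*h + z)/(z - 6)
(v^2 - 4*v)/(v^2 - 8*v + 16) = v/(v - 4)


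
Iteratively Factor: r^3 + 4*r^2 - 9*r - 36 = (r - 3)*(r^2 + 7*r + 12) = (r - 3)*(r + 3)*(r + 4)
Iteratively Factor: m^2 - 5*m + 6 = (m - 3)*(m - 2)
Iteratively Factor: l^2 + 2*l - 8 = (l - 2)*(l + 4)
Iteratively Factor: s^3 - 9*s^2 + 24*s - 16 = (s - 4)*(s^2 - 5*s + 4) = (s - 4)^2*(s - 1)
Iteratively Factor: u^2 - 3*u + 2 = (u - 1)*(u - 2)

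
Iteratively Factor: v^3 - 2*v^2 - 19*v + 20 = (v - 5)*(v^2 + 3*v - 4) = (v - 5)*(v - 1)*(v + 4)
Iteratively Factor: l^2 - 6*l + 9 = (l - 3)*(l - 3)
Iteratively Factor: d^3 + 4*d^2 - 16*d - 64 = (d + 4)*(d^2 - 16) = (d + 4)^2*(d - 4)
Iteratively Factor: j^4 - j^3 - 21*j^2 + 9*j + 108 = (j - 4)*(j^3 + 3*j^2 - 9*j - 27) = (j - 4)*(j - 3)*(j^2 + 6*j + 9) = (j - 4)*(j - 3)*(j + 3)*(j + 3)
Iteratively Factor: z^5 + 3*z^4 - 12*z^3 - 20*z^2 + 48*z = (z)*(z^4 + 3*z^3 - 12*z^2 - 20*z + 48) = z*(z + 3)*(z^3 - 12*z + 16) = z*(z - 2)*(z + 3)*(z^2 + 2*z - 8) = z*(z - 2)^2*(z + 3)*(z + 4)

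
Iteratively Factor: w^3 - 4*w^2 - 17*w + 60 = (w + 4)*(w^2 - 8*w + 15) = (w - 5)*(w + 4)*(w - 3)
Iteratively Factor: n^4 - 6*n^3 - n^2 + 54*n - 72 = (n - 2)*(n^3 - 4*n^2 - 9*n + 36) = (n - 2)*(n + 3)*(n^2 - 7*n + 12) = (n - 3)*(n - 2)*(n + 3)*(n - 4)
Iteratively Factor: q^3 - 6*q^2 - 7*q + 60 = (q + 3)*(q^2 - 9*q + 20) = (q - 5)*(q + 3)*(q - 4)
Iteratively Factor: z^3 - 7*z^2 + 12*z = (z - 4)*(z^2 - 3*z) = (z - 4)*(z - 3)*(z)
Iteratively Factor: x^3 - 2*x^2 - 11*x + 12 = (x + 3)*(x^2 - 5*x + 4) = (x - 1)*(x + 3)*(x - 4)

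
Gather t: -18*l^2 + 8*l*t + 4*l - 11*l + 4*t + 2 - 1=-18*l^2 - 7*l + t*(8*l + 4) + 1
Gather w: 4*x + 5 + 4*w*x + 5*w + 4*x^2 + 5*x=w*(4*x + 5) + 4*x^2 + 9*x + 5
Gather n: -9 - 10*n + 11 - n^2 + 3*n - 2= -n^2 - 7*n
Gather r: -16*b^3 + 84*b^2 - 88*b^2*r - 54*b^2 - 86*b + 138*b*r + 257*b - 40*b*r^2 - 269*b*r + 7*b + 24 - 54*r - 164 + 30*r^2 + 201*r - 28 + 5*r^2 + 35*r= -16*b^3 + 30*b^2 + 178*b + r^2*(35 - 40*b) + r*(-88*b^2 - 131*b + 182) - 168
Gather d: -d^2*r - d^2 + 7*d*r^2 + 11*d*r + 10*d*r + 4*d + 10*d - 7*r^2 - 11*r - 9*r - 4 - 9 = d^2*(-r - 1) + d*(7*r^2 + 21*r + 14) - 7*r^2 - 20*r - 13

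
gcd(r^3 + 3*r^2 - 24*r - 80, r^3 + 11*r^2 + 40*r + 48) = r^2 + 8*r + 16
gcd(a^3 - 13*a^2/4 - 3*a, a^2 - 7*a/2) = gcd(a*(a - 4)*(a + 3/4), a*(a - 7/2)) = a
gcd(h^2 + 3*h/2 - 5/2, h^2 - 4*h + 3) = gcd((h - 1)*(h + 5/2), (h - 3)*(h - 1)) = h - 1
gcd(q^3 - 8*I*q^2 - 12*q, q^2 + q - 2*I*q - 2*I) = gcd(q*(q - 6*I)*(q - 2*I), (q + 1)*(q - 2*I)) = q - 2*I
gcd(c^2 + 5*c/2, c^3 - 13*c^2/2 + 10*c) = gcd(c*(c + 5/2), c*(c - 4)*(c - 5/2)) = c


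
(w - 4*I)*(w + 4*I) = w^2 + 16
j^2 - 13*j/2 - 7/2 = (j - 7)*(j + 1/2)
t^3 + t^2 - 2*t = t*(t - 1)*(t + 2)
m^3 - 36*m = m*(m - 6)*(m + 6)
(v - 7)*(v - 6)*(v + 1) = v^3 - 12*v^2 + 29*v + 42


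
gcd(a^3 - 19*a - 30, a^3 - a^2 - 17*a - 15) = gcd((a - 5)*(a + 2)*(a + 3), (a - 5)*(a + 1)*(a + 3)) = a^2 - 2*a - 15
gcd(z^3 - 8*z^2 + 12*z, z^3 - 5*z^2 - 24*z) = z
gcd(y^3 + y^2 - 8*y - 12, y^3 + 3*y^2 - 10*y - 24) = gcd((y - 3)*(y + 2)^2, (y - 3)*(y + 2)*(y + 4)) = y^2 - y - 6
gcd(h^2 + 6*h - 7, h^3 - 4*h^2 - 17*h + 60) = 1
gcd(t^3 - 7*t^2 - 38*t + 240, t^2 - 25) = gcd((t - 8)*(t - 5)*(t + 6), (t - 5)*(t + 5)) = t - 5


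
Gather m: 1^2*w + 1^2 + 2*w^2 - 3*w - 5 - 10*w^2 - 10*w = -8*w^2 - 12*w - 4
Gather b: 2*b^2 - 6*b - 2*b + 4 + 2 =2*b^2 - 8*b + 6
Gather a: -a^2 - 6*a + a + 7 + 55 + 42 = -a^2 - 5*a + 104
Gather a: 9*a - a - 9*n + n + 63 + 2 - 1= 8*a - 8*n + 64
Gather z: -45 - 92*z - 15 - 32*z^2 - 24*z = -32*z^2 - 116*z - 60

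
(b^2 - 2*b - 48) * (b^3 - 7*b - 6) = b^5 - 2*b^4 - 55*b^3 + 8*b^2 + 348*b + 288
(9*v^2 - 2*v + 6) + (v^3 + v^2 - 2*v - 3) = v^3 + 10*v^2 - 4*v + 3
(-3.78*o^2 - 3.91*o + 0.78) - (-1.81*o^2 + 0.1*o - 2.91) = -1.97*o^2 - 4.01*o + 3.69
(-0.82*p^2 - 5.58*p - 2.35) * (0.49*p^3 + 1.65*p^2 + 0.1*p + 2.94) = -0.4018*p^5 - 4.0872*p^4 - 10.4405*p^3 - 6.8463*p^2 - 16.6402*p - 6.909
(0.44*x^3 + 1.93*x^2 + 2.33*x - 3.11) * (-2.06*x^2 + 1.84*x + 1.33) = -0.9064*x^5 - 3.1662*x^4 - 0.6634*x^3 + 13.2607*x^2 - 2.6235*x - 4.1363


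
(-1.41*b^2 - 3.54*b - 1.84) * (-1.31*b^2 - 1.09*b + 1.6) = 1.8471*b^4 + 6.1743*b^3 + 4.013*b^2 - 3.6584*b - 2.944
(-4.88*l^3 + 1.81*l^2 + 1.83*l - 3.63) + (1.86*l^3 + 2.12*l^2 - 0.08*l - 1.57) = -3.02*l^3 + 3.93*l^2 + 1.75*l - 5.2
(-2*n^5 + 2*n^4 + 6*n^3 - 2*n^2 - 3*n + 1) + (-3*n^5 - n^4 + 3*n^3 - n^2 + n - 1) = -5*n^5 + n^4 + 9*n^3 - 3*n^2 - 2*n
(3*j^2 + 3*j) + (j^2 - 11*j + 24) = 4*j^2 - 8*j + 24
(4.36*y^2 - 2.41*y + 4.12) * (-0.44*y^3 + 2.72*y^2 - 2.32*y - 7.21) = -1.9184*y^5 + 12.9196*y^4 - 18.4832*y^3 - 14.638*y^2 + 7.8177*y - 29.7052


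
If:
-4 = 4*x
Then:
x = -1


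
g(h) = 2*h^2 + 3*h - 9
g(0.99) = -4.07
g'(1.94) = 10.76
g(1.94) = 4.35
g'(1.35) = 8.40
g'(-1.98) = -4.92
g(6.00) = 81.00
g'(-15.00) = -57.00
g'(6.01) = 27.04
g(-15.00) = 396.00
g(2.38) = 9.47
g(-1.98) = -7.10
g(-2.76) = -2.04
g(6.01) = 81.27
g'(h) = 4*h + 3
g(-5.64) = 37.70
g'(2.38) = 12.52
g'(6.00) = 27.00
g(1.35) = -1.30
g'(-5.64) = -19.56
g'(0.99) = 6.96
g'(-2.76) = -8.04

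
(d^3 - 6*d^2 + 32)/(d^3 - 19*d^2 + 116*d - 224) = (d^2 - 2*d - 8)/(d^2 - 15*d + 56)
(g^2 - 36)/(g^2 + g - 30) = (g - 6)/(g - 5)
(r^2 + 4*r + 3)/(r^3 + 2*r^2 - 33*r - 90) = (r + 1)/(r^2 - r - 30)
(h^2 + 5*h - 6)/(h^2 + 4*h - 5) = (h + 6)/(h + 5)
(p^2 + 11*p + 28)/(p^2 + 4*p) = (p + 7)/p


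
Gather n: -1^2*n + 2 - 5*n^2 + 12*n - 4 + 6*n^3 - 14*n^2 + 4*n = 6*n^3 - 19*n^2 + 15*n - 2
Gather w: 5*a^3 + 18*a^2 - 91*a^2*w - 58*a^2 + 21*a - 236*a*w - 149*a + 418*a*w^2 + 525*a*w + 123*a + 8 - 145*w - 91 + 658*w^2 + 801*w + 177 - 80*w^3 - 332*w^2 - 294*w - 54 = 5*a^3 - 40*a^2 - 5*a - 80*w^3 + w^2*(418*a + 326) + w*(-91*a^2 + 289*a + 362) + 40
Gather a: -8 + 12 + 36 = 40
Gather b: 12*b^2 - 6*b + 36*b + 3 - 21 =12*b^2 + 30*b - 18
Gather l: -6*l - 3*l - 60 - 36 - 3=-9*l - 99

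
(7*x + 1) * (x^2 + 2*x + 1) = 7*x^3 + 15*x^2 + 9*x + 1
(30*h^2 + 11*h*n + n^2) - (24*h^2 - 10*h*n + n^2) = 6*h^2 + 21*h*n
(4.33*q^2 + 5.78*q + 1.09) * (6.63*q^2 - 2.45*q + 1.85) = 28.7079*q^4 + 27.7129*q^3 + 1.0762*q^2 + 8.0225*q + 2.0165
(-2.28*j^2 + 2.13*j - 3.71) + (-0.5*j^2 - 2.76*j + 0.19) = -2.78*j^2 - 0.63*j - 3.52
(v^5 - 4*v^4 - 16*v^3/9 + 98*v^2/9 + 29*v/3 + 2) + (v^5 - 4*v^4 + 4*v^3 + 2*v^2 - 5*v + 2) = 2*v^5 - 8*v^4 + 20*v^3/9 + 116*v^2/9 + 14*v/3 + 4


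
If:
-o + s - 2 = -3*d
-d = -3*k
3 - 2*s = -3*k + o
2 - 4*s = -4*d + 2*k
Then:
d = 7/9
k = 7/27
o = 40/27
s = 31/27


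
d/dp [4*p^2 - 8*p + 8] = 8*p - 8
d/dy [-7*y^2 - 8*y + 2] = -14*y - 8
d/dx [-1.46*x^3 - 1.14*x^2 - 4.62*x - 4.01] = -4.38*x^2 - 2.28*x - 4.62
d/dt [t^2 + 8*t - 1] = 2*t + 8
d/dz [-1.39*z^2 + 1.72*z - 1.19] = 1.72 - 2.78*z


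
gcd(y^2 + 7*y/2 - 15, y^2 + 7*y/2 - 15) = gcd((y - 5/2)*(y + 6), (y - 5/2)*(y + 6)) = y^2 + 7*y/2 - 15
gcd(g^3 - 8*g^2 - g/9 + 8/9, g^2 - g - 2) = 1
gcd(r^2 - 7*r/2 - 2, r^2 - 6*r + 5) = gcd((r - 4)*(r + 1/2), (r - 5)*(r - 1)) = 1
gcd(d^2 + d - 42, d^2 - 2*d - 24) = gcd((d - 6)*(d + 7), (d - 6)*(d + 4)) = d - 6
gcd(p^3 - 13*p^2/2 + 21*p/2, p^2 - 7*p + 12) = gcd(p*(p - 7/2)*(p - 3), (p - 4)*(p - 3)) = p - 3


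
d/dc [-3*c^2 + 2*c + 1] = 2 - 6*c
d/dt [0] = 0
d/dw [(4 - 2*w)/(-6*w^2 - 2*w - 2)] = (3*w^2 + w - (w - 2)*(6*w + 1) + 1)/(3*w^2 + w + 1)^2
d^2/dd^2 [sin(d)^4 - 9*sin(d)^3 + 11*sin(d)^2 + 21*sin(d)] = -16*sin(d)^4 + 81*sin(d)^3 - 32*sin(d)^2 - 75*sin(d) + 22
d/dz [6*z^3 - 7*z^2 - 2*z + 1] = 18*z^2 - 14*z - 2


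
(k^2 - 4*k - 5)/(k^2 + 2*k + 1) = (k - 5)/(k + 1)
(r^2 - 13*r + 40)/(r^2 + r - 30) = (r - 8)/(r + 6)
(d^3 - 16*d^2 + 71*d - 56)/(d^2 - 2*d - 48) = (d^2 - 8*d + 7)/(d + 6)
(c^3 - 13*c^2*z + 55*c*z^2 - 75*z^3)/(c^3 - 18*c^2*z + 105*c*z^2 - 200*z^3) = (-c + 3*z)/(-c + 8*z)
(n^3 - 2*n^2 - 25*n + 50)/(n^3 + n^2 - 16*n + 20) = (n - 5)/(n - 2)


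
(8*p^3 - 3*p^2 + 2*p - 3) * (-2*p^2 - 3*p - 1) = -16*p^5 - 18*p^4 - 3*p^3 + 3*p^2 + 7*p + 3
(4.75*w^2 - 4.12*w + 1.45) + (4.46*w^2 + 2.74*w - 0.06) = 9.21*w^2 - 1.38*w + 1.39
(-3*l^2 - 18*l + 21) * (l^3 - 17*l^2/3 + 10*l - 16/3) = -3*l^5 - l^4 + 93*l^3 - 283*l^2 + 306*l - 112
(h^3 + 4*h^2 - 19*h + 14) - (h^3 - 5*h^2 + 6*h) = 9*h^2 - 25*h + 14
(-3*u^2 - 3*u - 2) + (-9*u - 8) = -3*u^2 - 12*u - 10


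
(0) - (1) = -1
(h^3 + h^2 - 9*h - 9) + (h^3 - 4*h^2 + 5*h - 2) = 2*h^3 - 3*h^2 - 4*h - 11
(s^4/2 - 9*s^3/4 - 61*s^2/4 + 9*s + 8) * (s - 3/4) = s^5/2 - 21*s^4/8 - 217*s^3/16 + 327*s^2/16 + 5*s/4 - 6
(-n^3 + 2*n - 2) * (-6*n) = 6*n^4 - 12*n^2 + 12*n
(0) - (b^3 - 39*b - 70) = -b^3 + 39*b + 70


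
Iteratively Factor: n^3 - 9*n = (n)*(n^2 - 9) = n*(n - 3)*(n + 3)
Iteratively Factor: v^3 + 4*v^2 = (v + 4)*(v^2) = v*(v + 4)*(v)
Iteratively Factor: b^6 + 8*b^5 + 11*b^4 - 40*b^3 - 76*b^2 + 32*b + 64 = (b + 2)*(b^5 + 6*b^4 - b^3 - 38*b^2 + 32) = (b - 1)*(b + 2)*(b^4 + 7*b^3 + 6*b^2 - 32*b - 32) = (b - 1)*(b + 1)*(b + 2)*(b^3 + 6*b^2 - 32) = (b - 2)*(b - 1)*(b + 1)*(b + 2)*(b^2 + 8*b + 16) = (b - 2)*(b - 1)*(b + 1)*(b + 2)*(b + 4)*(b + 4)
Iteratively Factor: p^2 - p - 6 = (p + 2)*(p - 3)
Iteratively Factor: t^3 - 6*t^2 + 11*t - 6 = (t - 1)*(t^2 - 5*t + 6) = (t - 3)*(t - 1)*(t - 2)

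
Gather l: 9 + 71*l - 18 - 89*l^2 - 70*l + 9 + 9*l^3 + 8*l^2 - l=9*l^3 - 81*l^2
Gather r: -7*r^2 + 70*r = -7*r^2 + 70*r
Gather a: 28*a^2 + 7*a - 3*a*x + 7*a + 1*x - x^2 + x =28*a^2 + a*(14 - 3*x) - x^2 + 2*x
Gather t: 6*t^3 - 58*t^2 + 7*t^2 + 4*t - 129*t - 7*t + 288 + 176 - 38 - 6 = 6*t^3 - 51*t^2 - 132*t + 420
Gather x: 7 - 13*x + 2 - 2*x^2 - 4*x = -2*x^2 - 17*x + 9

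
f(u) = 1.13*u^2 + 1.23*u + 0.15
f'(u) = 2.26*u + 1.23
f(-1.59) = 1.05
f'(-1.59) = -2.36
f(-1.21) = 0.32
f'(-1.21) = -1.50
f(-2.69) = 5.02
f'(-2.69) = -4.85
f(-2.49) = 4.09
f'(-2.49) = -4.40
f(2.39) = 9.54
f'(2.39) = 6.63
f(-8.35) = 68.67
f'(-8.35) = -17.64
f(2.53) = 10.49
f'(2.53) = 6.95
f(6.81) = 60.93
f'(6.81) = 16.62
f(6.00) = 48.21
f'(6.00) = 14.79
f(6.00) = 48.21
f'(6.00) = 14.79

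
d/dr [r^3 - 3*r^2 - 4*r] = 3*r^2 - 6*r - 4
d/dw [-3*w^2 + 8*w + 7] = 8 - 6*w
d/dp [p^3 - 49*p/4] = 3*p^2 - 49/4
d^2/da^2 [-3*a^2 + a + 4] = -6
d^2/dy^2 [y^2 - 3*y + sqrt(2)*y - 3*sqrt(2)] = 2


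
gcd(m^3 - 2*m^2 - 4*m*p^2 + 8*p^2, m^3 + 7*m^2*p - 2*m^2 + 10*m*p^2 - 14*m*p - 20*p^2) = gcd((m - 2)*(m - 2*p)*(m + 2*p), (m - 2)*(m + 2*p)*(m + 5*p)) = m^2 + 2*m*p - 2*m - 4*p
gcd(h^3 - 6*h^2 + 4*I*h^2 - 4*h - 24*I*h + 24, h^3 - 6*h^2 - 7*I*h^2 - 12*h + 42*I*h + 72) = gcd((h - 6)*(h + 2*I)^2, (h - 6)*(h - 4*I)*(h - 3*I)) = h - 6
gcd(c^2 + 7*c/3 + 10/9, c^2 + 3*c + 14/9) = c + 2/3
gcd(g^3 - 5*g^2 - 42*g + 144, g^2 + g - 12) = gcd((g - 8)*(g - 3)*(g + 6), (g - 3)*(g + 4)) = g - 3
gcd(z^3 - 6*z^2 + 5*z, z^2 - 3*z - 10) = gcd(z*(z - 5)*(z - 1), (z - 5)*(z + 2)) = z - 5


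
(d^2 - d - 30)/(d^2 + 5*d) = (d - 6)/d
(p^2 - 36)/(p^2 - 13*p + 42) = (p + 6)/(p - 7)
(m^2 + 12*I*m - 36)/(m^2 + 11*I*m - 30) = (m + 6*I)/(m + 5*I)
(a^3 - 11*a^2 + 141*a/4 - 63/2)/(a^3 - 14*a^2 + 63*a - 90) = (a^2 - 5*a + 21/4)/(a^2 - 8*a + 15)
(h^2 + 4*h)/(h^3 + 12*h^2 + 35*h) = (h + 4)/(h^2 + 12*h + 35)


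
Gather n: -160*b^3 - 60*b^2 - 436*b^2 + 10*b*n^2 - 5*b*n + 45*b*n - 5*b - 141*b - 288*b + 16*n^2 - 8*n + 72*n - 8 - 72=-160*b^3 - 496*b^2 - 434*b + n^2*(10*b + 16) + n*(40*b + 64) - 80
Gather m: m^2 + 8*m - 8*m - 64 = m^2 - 64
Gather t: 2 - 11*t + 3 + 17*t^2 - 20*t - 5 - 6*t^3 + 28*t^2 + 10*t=-6*t^3 + 45*t^2 - 21*t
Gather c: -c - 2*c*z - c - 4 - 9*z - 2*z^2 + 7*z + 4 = c*(-2*z - 2) - 2*z^2 - 2*z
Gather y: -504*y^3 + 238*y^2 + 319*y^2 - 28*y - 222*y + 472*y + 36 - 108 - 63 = -504*y^3 + 557*y^2 + 222*y - 135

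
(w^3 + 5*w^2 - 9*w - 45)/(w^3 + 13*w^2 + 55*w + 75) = (w - 3)/(w + 5)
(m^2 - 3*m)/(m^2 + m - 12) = m/(m + 4)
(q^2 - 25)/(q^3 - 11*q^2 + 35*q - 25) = (q + 5)/(q^2 - 6*q + 5)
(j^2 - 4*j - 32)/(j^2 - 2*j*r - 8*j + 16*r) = (-j - 4)/(-j + 2*r)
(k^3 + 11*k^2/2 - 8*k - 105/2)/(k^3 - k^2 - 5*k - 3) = (2*k^2 + 17*k + 35)/(2*(k^2 + 2*k + 1))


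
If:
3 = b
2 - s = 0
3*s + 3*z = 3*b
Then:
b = 3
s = 2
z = 1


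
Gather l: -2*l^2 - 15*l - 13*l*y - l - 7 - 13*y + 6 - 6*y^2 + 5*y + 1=-2*l^2 + l*(-13*y - 16) - 6*y^2 - 8*y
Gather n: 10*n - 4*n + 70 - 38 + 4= 6*n + 36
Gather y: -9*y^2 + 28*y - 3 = -9*y^2 + 28*y - 3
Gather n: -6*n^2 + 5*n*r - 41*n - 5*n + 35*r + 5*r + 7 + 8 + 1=-6*n^2 + n*(5*r - 46) + 40*r + 16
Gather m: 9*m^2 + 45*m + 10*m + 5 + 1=9*m^2 + 55*m + 6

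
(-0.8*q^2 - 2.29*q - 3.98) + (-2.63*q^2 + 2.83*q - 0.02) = -3.43*q^2 + 0.54*q - 4.0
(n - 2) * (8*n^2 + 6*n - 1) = 8*n^3 - 10*n^2 - 13*n + 2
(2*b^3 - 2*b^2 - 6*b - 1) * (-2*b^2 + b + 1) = -4*b^5 + 6*b^4 + 12*b^3 - 6*b^2 - 7*b - 1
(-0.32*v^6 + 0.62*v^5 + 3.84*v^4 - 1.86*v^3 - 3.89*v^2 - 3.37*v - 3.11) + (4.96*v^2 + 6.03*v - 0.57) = -0.32*v^6 + 0.62*v^5 + 3.84*v^4 - 1.86*v^3 + 1.07*v^2 + 2.66*v - 3.68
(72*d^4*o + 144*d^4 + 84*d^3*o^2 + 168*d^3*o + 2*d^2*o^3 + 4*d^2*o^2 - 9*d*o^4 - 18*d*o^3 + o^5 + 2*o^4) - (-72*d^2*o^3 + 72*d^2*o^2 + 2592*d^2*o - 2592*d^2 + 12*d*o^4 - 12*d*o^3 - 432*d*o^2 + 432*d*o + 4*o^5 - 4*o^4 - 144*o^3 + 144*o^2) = 72*d^4*o + 144*d^4 + 84*d^3*o^2 + 168*d^3*o + 74*d^2*o^3 - 68*d^2*o^2 - 2592*d^2*o + 2592*d^2 - 21*d*o^4 - 6*d*o^3 + 432*d*o^2 - 432*d*o - 3*o^5 + 6*o^4 + 144*o^3 - 144*o^2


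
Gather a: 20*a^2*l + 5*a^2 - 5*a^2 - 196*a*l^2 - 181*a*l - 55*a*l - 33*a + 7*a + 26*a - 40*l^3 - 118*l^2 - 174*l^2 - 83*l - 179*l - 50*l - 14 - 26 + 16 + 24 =20*a^2*l + a*(-196*l^2 - 236*l) - 40*l^3 - 292*l^2 - 312*l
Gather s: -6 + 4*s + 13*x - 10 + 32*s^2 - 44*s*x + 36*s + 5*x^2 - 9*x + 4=32*s^2 + s*(40 - 44*x) + 5*x^2 + 4*x - 12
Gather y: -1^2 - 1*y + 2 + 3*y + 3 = 2*y + 4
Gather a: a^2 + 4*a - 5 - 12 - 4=a^2 + 4*a - 21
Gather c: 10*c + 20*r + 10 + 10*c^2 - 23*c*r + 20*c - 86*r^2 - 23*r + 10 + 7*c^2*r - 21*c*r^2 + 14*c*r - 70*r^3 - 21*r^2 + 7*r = c^2*(7*r + 10) + c*(-21*r^2 - 9*r + 30) - 70*r^3 - 107*r^2 + 4*r + 20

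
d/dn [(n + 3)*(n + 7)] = 2*n + 10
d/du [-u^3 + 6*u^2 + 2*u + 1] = -3*u^2 + 12*u + 2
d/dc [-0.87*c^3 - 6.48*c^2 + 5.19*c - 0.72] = -2.61*c^2 - 12.96*c + 5.19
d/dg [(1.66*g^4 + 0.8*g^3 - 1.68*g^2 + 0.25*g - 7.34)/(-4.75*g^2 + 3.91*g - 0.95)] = (-15.77*g^5 + 15.6718*g^4 - 0.0519999999999996*g^3 - 7.6613*g^2 - 66.538*g + 28.4619)/(22.5625*g^4 - 37.145*g^3 + 24.3131*g^2 - 7.429*g + 0.9025)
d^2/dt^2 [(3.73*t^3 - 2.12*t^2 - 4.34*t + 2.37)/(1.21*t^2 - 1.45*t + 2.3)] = (-7.105427357601e-15*t^5 - 25.223998*t^3 - 18.418038*t^2 + 165.91053*t - 54.60297)/(1.771561*t^6 - 6.368835*t^5 + 17.734365*t^4 - 27.260725*t^3 + 33.70995*t^2 - 23.0115*t + 12.167)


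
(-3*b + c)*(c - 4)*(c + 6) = -3*b*c^2 - 6*b*c + 72*b + c^3 + 2*c^2 - 24*c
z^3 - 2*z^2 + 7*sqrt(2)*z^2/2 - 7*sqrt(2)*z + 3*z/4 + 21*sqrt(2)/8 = (z - 3/2)*(z - 1/2)*(z + 7*sqrt(2)/2)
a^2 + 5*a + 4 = (a + 1)*(a + 4)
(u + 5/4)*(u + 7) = u^2 + 33*u/4 + 35/4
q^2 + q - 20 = (q - 4)*(q + 5)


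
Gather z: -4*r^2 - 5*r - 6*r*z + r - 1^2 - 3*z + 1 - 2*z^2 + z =-4*r^2 - 4*r - 2*z^2 + z*(-6*r - 2)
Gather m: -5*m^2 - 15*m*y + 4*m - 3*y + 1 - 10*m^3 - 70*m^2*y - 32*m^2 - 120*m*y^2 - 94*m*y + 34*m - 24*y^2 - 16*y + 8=-10*m^3 + m^2*(-70*y - 37) + m*(-120*y^2 - 109*y + 38) - 24*y^2 - 19*y + 9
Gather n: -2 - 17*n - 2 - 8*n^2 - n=-8*n^2 - 18*n - 4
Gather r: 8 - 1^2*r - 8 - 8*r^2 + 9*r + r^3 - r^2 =r^3 - 9*r^2 + 8*r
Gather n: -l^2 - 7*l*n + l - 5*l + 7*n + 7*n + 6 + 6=-l^2 - 4*l + n*(14 - 7*l) + 12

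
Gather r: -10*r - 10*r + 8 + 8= 16 - 20*r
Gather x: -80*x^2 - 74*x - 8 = -80*x^2 - 74*x - 8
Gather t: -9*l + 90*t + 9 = -9*l + 90*t + 9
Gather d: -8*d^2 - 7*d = -8*d^2 - 7*d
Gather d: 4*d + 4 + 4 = 4*d + 8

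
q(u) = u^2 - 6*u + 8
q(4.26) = 0.59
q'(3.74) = 1.48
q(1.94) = 0.12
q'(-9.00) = -24.00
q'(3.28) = 0.56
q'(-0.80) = -7.60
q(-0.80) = 13.44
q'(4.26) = 2.52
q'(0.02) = -5.96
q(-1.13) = 16.06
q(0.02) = 7.88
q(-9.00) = 143.00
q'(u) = 2*u - 6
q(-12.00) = 224.00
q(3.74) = -0.45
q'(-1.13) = -8.26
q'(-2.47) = -10.94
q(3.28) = -0.92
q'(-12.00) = -30.00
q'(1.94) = -2.12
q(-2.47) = 28.92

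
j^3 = j^3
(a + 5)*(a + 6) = a^2 + 11*a + 30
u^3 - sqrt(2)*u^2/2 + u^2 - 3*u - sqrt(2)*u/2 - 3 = (u + 1)*(u - 3*sqrt(2)/2)*(u + sqrt(2))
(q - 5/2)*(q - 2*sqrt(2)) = q^2 - 2*sqrt(2)*q - 5*q/2 + 5*sqrt(2)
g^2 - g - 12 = (g - 4)*(g + 3)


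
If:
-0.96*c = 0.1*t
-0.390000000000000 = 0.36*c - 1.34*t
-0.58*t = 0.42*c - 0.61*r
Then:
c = -0.03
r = 0.25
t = 0.28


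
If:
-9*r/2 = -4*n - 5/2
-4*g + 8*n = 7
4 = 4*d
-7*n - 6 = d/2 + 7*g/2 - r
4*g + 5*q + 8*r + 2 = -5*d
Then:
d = 1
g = -813/472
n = 13/944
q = -549/590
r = 67/118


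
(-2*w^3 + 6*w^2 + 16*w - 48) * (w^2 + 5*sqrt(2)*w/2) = -2*w^5 - 5*sqrt(2)*w^4 + 6*w^4 + 16*w^3 + 15*sqrt(2)*w^3 - 48*w^2 + 40*sqrt(2)*w^2 - 120*sqrt(2)*w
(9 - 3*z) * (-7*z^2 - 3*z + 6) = 21*z^3 - 54*z^2 - 45*z + 54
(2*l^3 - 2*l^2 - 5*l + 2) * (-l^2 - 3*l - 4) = -2*l^5 - 4*l^4 + 3*l^3 + 21*l^2 + 14*l - 8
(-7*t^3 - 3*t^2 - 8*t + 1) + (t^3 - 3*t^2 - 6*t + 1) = -6*t^3 - 6*t^2 - 14*t + 2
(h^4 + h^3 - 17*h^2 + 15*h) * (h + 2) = h^5 + 3*h^4 - 15*h^3 - 19*h^2 + 30*h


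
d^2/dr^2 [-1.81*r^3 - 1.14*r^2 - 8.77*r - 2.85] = -10.86*r - 2.28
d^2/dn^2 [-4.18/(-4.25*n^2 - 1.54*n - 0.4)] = (-151.0025*n^2 - 54.7162*n + 4.18*(8.5*n + 1.54)*(17.0*n + 3.08) - 14.212)/(4.25*n^2 + 1.54*n + 0.4)^3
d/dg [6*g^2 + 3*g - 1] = 12*g + 3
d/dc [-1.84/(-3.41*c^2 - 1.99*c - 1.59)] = (-12.5488*c - 3.6616)/(3.41*c^2 + 1.99*c + 1.59)^2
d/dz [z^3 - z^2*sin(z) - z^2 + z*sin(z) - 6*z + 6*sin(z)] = -z^2*cos(z) + 3*z^2 - 2*z*sin(z) + z*cos(z) - 2*z + sin(z) + 6*cos(z) - 6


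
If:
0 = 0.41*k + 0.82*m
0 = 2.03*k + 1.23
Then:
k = -0.61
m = 0.30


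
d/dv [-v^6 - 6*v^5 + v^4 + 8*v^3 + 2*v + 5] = -6*v^5 - 30*v^4 + 4*v^3 + 24*v^2 + 2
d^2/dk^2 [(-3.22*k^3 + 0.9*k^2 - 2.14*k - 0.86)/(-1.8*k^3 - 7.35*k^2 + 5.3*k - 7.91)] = (-91.0332000000001*k^6 + 225.9144*k^5 - 398.36232*k^4 + 369.85976*k^3 - 632.1066*k^2 + 187.841472*k + 15.12444)/(5.832*k^9 + 71.442*k^8 + 240.2055*k^7 + 53.236575*k^6 - 79.3759499999999*k^5 + 1448.570025*k^4 - 1659.81356*k^3 + 2046.202305*k^2 - 994.83279*k + 494.913671)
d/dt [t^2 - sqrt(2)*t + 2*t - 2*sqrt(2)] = 2*t - sqrt(2) + 2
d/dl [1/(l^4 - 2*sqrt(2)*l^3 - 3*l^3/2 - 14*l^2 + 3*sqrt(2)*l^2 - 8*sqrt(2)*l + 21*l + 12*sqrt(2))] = 2*(-8*l^3 + 9*l^2 + 12*sqrt(2)*l^2 - 12*sqrt(2)*l + 56*l - 42 + 16*sqrt(2))/(2*l^4 - 4*sqrt(2)*l^3 - 3*l^3 - 28*l^2 + 6*sqrt(2)*l^2 - 16*sqrt(2)*l + 42*l + 24*sqrt(2))^2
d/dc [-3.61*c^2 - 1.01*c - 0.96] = -7.22*c - 1.01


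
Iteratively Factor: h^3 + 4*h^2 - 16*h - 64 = (h + 4)*(h^2 - 16) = (h + 4)^2*(h - 4)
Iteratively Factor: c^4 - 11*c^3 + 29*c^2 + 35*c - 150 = (c - 5)*(c^3 - 6*c^2 - c + 30) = (c - 5)*(c - 3)*(c^2 - 3*c - 10) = (c - 5)*(c - 3)*(c + 2)*(c - 5)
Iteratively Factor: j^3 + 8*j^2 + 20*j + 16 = (j + 2)*(j^2 + 6*j + 8) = (j + 2)^2*(j + 4)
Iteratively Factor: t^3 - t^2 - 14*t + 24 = (t - 3)*(t^2 + 2*t - 8) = (t - 3)*(t + 4)*(t - 2)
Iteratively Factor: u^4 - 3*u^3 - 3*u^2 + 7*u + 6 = (u + 1)*(u^3 - 4*u^2 + u + 6) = (u - 3)*(u + 1)*(u^2 - u - 2) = (u - 3)*(u + 1)^2*(u - 2)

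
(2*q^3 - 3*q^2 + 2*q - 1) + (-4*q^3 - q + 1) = -2*q^3 - 3*q^2 + q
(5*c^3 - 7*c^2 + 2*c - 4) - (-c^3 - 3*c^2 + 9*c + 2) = 6*c^3 - 4*c^2 - 7*c - 6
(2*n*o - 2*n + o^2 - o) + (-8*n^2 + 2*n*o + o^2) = -8*n^2 + 4*n*o - 2*n + 2*o^2 - o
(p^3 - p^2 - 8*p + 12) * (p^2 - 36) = p^5 - p^4 - 44*p^3 + 48*p^2 + 288*p - 432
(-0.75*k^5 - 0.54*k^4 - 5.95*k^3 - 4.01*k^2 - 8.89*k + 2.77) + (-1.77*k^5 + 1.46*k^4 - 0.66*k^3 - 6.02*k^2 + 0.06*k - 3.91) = -2.52*k^5 + 0.92*k^4 - 6.61*k^3 - 10.03*k^2 - 8.83*k - 1.14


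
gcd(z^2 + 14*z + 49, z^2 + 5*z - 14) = z + 7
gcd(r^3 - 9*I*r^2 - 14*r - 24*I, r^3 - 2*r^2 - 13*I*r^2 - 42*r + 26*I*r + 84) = r - 6*I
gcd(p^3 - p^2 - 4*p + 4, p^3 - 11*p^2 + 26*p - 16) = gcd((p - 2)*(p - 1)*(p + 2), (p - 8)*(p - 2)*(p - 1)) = p^2 - 3*p + 2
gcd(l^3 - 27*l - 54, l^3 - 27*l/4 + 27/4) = l + 3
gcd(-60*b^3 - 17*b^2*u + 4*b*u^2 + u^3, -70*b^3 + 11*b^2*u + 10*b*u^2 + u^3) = 5*b + u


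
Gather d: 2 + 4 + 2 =8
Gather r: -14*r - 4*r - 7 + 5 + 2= -18*r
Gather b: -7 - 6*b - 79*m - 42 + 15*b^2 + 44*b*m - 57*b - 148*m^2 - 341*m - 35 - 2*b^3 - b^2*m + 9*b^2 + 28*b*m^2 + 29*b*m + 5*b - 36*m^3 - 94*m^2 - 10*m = -2*b^3 + b^2*(24 - m) + b*(28*m^2 + 73*m - 58) - 36*m^3 - 242*m^2 - 430*m - 84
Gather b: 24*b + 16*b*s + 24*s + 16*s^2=b*(16*s + 24) + 16*s^2 + 24*s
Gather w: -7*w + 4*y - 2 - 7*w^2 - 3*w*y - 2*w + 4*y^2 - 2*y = -7*w^2 + w*(-3*y - 9) + 4*y^2 + 2*y - 2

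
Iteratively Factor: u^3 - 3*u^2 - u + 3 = (u + 1)*(u^2 - 4*u + 3) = (u - 3)*(u + 1)*(u - 1)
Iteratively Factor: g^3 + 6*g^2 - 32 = (g + 4)*(g^2 + 2*g - 8) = (g + 4)^2*(g - 2)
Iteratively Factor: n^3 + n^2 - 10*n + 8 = (n - 2)*(n^2 + 3*n - 4) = (n - 2)*(n + 4)*(n - 1)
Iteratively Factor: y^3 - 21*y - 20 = (y + 4)*(y^2 - 4*y - 5) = (y + 1)*(y + 4)*(y - 5)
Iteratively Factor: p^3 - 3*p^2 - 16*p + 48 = (p + 4)*(p^2 - 7*p + 12) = (p - 4)*(p + 4)*(p - 3)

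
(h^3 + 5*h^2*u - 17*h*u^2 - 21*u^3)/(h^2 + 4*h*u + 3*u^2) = (h^2 + 4*h*u - 21*u^2)/(h + 3*u)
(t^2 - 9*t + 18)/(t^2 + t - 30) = (t^2 - 9*t + 18)/(t^2 + t - 30)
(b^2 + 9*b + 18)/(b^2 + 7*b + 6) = (b + 3)/(b + 1)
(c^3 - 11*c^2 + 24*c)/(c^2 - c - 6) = c*(c - 8)/(c + 2)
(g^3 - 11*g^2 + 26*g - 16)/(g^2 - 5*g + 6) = (g^2 - 9*g + 8)/(g - 3)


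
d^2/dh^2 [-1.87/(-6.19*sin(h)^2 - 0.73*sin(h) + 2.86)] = (-286.604428*sin(h)^4 - 25.349907*sin(h)^3 + 296.488687*sin(h)^2 + 46.795628*sin(h) + 68.203762)/(6.19*sin(h)^2 + 0.73*sin(h) - 2.86)^3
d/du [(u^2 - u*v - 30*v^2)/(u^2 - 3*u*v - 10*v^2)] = 2*v*(-u^2 + 20*u*v - 40*v^2)/(u^4 - 6*u^3*v - 11*u^2*v^2 + 60*u*v^3 + 100*v^4)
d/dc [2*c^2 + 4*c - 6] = 4*c + 4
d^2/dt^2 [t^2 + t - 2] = 2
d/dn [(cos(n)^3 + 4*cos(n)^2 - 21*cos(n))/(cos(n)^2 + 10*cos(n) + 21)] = (sin(n)^2 - 6*cos(n) + 8)*sin(n)/(cos(n) + 3)^2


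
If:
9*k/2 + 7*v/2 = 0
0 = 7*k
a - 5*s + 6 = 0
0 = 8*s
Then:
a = -6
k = 0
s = 0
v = 0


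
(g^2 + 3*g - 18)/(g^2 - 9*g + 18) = (g + 6)/(g - 6)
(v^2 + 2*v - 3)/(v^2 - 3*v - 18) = (v - 1)/(v - 6)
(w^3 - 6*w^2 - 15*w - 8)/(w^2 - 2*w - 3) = (w^2 - 7*w - 8)/(w - 3)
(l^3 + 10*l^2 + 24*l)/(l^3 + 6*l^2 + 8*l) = (l + 6)/(l + 2)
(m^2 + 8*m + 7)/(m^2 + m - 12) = (m^2 + 8*m + 7)/(m^2 + m - 12)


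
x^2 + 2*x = x*(x + 2)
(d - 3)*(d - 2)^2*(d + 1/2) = d^4 - 13*d^3/2 + 25*d^2/2 - 4*d - 6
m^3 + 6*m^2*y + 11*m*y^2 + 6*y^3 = (m + y)*(m + 2*y)*(m + 3*y)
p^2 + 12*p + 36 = (p + 6)^2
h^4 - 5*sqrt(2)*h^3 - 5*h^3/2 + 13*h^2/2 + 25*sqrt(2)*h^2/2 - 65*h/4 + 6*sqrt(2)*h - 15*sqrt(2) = (h - 5/2)*(h - 4*sqrt(2))*(h - 3*sqrt(2)/2)*(h + sqrt(2)/2)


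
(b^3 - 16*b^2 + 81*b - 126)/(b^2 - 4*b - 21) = (b^2 - 9*b + 18)/(b + 3)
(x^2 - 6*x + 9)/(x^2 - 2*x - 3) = (x - 3)/(x + 1)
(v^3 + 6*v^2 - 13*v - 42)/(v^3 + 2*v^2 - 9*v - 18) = (v + 7)/(v + 3)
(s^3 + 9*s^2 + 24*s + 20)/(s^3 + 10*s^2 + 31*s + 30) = (s + 2)/(s + 3)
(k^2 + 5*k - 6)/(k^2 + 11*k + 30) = (k - 1)/(k + 5)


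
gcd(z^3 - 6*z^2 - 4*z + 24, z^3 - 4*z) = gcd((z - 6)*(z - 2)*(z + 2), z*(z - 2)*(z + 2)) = z^2 - 4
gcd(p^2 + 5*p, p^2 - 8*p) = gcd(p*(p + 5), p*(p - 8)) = p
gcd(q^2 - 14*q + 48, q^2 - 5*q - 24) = q - 8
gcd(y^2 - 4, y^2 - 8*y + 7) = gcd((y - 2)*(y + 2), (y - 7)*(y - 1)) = 1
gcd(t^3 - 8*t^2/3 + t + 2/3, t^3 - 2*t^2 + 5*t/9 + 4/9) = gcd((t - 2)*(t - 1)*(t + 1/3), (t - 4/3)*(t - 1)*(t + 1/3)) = t^2 - 2*t/3 - 1/3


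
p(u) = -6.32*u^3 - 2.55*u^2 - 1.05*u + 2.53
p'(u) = -18.96*u^2 - 5.1*u - 1.05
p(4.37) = -578.18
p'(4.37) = -385.41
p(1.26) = -15.48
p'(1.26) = -37.58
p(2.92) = -179.63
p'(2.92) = -177.60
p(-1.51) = 20.06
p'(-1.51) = -36.58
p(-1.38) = 15.73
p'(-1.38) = -30.12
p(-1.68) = 27.06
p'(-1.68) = -45.99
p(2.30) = -90.27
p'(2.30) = -113.08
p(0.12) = 2.36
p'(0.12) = -1.94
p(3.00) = -194.21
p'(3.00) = -186.99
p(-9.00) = 4412.71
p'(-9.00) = -1490.91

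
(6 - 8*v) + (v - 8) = -7*v - 2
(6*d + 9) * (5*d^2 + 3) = 30*d^3 + 45*d^2 + 18*d + 27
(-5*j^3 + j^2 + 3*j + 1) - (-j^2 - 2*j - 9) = -5*j^3 + 2*j^2 + 5*j + 10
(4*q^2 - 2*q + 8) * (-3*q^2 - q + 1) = -12*q^4 + 2*q^3 - 18*q^2 - 10*q + 8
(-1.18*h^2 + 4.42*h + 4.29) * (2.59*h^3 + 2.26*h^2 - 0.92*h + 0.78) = -3.0562*h^5 + 8.781*h^4 + 22.1859*h^3 + 4.7086*h^2 - 0.4992*h + 3.3462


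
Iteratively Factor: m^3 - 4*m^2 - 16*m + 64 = (m - 4)*(m^2 - 16) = (m - 4)*(m + 4)*(m - 4)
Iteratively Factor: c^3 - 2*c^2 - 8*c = (c + 2)*(c^2 - 4*c) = (c - 4)*(c + 2)*(c)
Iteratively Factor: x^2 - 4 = (x - 2)*(x + 2)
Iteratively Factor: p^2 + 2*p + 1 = (p + 1)*(p + 1)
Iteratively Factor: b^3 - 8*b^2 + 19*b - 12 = (b - 3)*(b^2 - 5*b + 4) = (b - 3)*(b - 1)*(b - 4)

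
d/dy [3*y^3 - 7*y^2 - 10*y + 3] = 9*y^2 - 14*y - 10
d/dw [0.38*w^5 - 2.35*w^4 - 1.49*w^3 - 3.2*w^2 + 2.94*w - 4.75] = 1.9*w^4 - 9.4*w^3 - 4.47*w^2 - 6.4*w + 2.94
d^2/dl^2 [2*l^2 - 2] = 4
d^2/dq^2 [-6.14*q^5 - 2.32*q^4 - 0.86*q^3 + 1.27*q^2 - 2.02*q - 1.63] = -122.8*q^3 - 27.84*q^2 - 5.16*q + 2.54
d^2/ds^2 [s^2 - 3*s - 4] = 2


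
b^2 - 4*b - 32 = (b - 8)*(b + 4)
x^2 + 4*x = x*(x + 4)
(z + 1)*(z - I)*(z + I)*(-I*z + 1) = -I*z^4 + z^3 - I*z^3 + z^2 - I*z^2 + z - I*z + 1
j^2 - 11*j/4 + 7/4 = (j - 7/4)*(j - 1)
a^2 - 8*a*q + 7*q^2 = (a - 7*q)*(a - q)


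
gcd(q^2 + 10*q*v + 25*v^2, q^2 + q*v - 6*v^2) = 1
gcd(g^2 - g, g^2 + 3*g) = g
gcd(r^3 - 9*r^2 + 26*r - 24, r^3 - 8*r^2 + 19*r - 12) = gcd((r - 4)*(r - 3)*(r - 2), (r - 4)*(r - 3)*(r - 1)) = r^2 - 7*r + 12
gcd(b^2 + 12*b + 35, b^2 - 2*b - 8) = 1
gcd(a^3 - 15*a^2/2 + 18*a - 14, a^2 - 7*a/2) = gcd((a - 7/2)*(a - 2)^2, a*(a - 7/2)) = a - 7/2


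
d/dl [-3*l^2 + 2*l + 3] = 2 - 6*l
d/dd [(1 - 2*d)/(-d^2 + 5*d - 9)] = (-2*d^2 + 2*d + 13)/(d^4 - 10*d^3 + 43*d^2 - 90*d + 81)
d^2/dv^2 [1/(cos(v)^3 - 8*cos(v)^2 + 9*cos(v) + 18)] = ((39*cos(v) - 64*cos(2*v) + 9*cos(3*v))*(cos(v)^3 - 8*cos(v)^2 + 9*cos(v) + 18)/4 + 2*(3*cos(v)^2 - 16*cos(v) + 9)^2*sin(v)^2)/(cos(v)^3 - 8*cos(v)^2 + 9*cos(v) + 18)^3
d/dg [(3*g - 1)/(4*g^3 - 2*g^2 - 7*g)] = (-24*g^3 + 18*g^2 - 4*g - 7)/(g^2*(16*g^4 - 16*g^3 - 52*g^2 + 28*g + 49))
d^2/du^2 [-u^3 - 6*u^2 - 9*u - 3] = -6*u - 12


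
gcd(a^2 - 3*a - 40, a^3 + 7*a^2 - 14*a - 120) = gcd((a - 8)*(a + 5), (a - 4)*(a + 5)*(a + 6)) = a + 5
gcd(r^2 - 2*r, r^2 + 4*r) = r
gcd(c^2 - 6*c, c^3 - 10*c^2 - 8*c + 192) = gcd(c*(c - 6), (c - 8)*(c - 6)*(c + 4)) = c - 6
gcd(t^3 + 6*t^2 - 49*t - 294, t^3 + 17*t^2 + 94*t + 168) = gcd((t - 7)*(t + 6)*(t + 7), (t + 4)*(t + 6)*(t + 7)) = t^2 + 13*t + 42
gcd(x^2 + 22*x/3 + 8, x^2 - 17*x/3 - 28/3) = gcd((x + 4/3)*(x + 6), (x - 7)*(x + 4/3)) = x + 4/3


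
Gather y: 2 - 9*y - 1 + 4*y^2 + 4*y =4*y^2 - 5*y + 1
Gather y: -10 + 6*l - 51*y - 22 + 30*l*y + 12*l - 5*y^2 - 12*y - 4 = 18*l - 5*y^2 + y*(30*l - 63) - 36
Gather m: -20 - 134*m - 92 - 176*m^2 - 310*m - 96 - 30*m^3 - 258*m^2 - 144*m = -30*m^3 - 434*m^2 - 588*m - 208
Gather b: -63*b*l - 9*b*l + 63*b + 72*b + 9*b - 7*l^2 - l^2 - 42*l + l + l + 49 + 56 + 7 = b*(144 - 72*l) - 8*l^2 - 40*l + 112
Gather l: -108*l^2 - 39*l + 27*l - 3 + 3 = -108*l^2 - 12*l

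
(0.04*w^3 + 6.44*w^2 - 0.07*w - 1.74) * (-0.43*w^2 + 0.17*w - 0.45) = -0.0172*w^5 - 2.7624*w^4 + 1.1069*w^3 - 2.1617*w^2 - 0.2643*w + 0.783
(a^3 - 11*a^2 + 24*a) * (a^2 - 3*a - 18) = a^5 - 14*a^4 + 39*a^3 + 126*a^2 - 432*a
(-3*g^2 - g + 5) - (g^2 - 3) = -4*g^2 - g + 8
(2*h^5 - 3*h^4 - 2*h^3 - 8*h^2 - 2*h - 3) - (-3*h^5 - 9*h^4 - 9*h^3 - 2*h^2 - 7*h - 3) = 5*h^5 + 6*h^4 + 7*h^3 - 6*h^2 + 5*h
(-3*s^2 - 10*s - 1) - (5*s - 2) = -3*s^2 - 15*s + 1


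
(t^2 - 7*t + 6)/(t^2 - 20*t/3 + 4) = 3*(t - 1)/(3*t - 2)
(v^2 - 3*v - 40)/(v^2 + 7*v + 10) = (v - 8)/(v + 2)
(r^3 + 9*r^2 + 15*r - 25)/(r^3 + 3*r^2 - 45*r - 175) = (r - 1)/(r - 7)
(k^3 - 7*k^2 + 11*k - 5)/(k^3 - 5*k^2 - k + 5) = (k - 1)/(k + 1)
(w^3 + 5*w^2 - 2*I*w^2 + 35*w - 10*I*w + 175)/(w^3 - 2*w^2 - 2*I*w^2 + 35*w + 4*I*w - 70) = (w + 5)/(w - 2)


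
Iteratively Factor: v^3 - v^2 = (v)*(v^2 - v) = v*(v - 1)*(v)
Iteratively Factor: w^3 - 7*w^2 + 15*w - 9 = (w - 3)*(w^2 - 4*w + 3) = (w - 3)^2*(w - 1)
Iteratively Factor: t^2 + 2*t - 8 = (t + 4)*(t - 2)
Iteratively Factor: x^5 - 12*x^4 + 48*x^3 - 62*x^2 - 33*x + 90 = (x - 2)*(x^4 - 10*x^3 + 28*x^2 - 6*x - 45) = (x - 5)*(x - 2)*(x^3 - 5*x^2 + 3*x + 9) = (x - 5)*(x - 2)*(x + 1)*(x^2 - 6*x + 9) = (x - 5)*(x - 3)*(x - 2)*(x + 1)*(x - 3)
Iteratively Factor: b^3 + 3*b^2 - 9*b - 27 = (b + 3)*(b^2 - 9) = (b - 3)*(b + 3)*(b + 3)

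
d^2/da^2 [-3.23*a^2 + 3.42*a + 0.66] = -6.46000000000000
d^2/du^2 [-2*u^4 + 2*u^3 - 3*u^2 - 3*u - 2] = -24*u^2 + 12*u - 6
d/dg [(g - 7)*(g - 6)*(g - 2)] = 3*g^2 - 30*g + 68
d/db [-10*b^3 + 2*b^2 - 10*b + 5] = -30*b^2 + 4*b - 10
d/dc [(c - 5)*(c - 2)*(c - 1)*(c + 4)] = 4*c^3 - 12*c^2 - 30*c + 58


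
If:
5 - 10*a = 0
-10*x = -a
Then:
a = 1/2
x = 1/20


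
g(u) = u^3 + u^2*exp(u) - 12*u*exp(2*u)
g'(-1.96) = 12.21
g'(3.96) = -293264.45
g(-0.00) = 0.00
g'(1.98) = -3053.42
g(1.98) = -1210.23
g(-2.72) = -19.49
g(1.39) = -258.42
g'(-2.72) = 22.56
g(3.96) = -129879.45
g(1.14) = -128.20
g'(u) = u^2*exp(u) + 3*u^2 - 24*u*exp(2*u) + 2*u*exp(u) - 12*exp(2*u)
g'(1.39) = -706.44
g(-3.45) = -40.64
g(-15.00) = -3375.00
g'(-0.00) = -12.00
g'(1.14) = -369.72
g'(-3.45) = 35.94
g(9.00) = -7090619588.03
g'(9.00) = -14969670515.00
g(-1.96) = -6.52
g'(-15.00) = 675.00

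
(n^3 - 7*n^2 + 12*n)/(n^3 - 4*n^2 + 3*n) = (n - 4)/(n - 1)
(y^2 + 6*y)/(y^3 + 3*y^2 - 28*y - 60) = y/(y^2 - 3*y - 10)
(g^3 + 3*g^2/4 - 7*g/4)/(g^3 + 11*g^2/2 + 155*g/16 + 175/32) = 8*g*(g - 1)/(8*g^2 + 30*g + 25)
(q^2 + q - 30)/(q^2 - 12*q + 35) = (q + 6)/(q - 7)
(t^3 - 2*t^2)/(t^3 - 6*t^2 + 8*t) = t/(t - 4)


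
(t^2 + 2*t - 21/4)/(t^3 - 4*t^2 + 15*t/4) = (2*t + 7)/(t*(2*t - 5))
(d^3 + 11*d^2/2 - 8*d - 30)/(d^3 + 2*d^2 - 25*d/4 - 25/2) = 2*(d + 6)/(2*d + 5)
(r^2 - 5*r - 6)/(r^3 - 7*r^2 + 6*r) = (r + 1)/(r*(r - 1))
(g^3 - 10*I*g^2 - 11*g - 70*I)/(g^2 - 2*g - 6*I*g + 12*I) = (g^3 - 10*I*g^2 - 11*g - 70*I)/(g^2 - 2*g - 6*I*g + 12*I)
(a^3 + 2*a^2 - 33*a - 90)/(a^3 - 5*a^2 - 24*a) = (a^2 - a - 30)/(a*(a - 8))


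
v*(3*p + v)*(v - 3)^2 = 3*p*v^3 - 18*p*v^2 + 27*p*v + v^4 - 6*v^3 + 9*v^2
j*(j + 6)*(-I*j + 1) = -I*j^3 + j^2 - 6*I*j^2 + 6*j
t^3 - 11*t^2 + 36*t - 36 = (t - 6)*(t - 3)*(t - 2)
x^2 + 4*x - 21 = (x - 3)*(x + 7)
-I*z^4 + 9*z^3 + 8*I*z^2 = z^2*(z + 8*I)*(-I*z + 1)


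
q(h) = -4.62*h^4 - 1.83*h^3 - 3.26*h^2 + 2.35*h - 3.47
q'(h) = -18.48*h^3 - 5.49*h^2 - 6.52*h + 2.35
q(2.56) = -247.95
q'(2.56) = -360.36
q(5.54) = -4753.58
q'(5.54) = -3344.45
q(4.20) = -1624.29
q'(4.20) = -1491.02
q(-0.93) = -10.46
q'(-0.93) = 18.53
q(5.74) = -5458.69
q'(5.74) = -3710.88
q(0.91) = -8.58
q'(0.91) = -22.06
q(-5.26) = -3376.30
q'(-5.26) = 2574.17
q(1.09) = -13.67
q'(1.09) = -35.21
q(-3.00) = -364.67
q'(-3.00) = 471.46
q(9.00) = -31892.27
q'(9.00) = -13972.94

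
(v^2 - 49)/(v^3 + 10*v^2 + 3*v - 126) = (v - 7)/(v^2 + 3*v - 18)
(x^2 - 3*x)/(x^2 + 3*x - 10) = x*(x - 3)/(x^2 + 3*x - 10)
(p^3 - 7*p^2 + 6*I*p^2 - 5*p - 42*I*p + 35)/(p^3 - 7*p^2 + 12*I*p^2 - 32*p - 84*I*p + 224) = (p^2 + 6*I*p - 5)/(p^2 + 12*I*p - 32)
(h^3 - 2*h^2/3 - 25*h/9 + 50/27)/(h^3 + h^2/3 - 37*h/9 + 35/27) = (9*h^2 + 9*h - 10)/(9*h^2 + 18*h - 7)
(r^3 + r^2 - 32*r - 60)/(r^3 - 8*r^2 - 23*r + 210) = (r + 2)/(r - 7)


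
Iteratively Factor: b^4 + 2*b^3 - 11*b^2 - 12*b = (b + 1)*(b^3 + b^2 - 12*b) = (b - 3)*(b + 1)*(b^2 + 4*b) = b*(b - 3)*(b + 1)*(b + 4)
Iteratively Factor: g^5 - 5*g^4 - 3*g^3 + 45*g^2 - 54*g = (g + 3)*(g^4 - 8*g^3 + 21*g^2 - 18*g) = (g - 3)*(g + 3)*(g^3 - 5*g^2 + 6*g) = (g - 3)*(g - 2)*(g + 3)*(g^2 - 3*g) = (g - 3)^2*(g - 2)*(g + 3)*(g)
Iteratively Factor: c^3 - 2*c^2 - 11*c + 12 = (c - 1)*(c^2 - c - 12) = (c - 4)*(c - 1)*(c + 3)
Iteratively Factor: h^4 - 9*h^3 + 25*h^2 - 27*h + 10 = (h - 2)*(h^3 - 7*h^2 + 11*h - 5) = (h - 5)*(h - 2)*(h^2 - 2*h + 1) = (h - 5)*(h - 2)*(h - 1)*(h - 1)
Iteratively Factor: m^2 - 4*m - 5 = (m - 5)*(m + 1)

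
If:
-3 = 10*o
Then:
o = -3/10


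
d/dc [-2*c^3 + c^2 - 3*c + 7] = -6*c^2 + 2*c - 3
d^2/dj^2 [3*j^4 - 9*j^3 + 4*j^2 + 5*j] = 36*j^2 - 54*j + 8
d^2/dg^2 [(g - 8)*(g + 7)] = 2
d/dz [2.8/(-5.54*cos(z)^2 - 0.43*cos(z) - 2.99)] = -(31.024*cos(z) + 1.204)*sin(z)/(5.54*cos(z)^2 + 0.43*cos(z) + 2.99)^2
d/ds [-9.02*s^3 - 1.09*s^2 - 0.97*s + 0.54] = -27.06*s^2 - 2.18*s - 0.97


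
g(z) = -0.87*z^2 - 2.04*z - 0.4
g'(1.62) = -4.86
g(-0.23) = 0.02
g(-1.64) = 0.61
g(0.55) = -1.79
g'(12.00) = -22.92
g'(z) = -1.74*z - 2.04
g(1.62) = -5.99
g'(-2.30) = 1.96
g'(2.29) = -6.02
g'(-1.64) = 0.81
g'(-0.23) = -1.64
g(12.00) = -150.16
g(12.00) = -150.16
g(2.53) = -11.13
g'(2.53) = -6.44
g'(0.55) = -3.00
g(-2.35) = -0.41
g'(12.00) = -22.92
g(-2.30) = -0.31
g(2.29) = -9.63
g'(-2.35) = 2.05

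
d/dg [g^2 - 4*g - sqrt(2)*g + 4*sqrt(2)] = 2*g - 4 - sqrt(2)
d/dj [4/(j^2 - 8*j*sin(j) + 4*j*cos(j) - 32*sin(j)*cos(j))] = 8*(2*j*sin(j) + 4*j*cos(j) - j + 4*sin(j) - 2*cos(j) + 16*cos(2*j))/((j - 8*sin(j))^2*(j + 4*cos(j))^2)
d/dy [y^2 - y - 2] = 2*y - 1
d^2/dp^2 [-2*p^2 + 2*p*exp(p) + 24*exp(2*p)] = 2*p*exp(p) + 96*exp(2*p) + 4*exp(p) - 4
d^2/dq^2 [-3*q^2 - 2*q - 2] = -6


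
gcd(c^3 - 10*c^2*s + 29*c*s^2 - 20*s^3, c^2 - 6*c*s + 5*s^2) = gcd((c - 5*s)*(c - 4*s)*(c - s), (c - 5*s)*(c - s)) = c^2 - 6*c*s + 5*s^2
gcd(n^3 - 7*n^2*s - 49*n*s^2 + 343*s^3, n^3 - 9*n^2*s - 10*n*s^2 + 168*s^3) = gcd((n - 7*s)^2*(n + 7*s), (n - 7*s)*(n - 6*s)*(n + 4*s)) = -n + 7*s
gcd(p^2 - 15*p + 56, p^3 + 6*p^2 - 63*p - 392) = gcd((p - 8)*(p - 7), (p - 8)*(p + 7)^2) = p - 8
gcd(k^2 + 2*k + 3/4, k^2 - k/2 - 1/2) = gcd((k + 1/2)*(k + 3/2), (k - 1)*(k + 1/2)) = k + 1/2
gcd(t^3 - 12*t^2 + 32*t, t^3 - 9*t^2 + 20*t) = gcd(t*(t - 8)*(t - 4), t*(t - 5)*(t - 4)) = t^2 - 4*t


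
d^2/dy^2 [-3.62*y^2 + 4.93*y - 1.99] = -7.24000000000000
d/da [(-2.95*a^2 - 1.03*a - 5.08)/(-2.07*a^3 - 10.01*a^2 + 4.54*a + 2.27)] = (-6.1065*a^4 - 4.2642*a^3 - 55.2501*a^2 - 115.0946*a + 20.7251)/(4.2849*a^6 + 41.4414*a^5 + 81.4045*a^4 - 100.2886*a^3 - 24.8338*a^2 + 20.6116*a + 5.1529)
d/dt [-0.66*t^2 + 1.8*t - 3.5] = 1.8 - 1.32*t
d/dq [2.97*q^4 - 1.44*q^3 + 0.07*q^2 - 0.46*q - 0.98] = 11.88*q^3 - 4.32*q^2 + 0.14*q - 0.46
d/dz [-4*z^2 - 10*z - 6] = -8*z - 10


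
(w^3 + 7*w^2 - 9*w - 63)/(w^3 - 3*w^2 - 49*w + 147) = (w + 3)/(w - 7)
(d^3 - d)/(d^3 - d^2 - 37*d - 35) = d*(d - 1)/(d^2 - 2*d - 35)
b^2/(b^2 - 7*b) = b/(b - 7)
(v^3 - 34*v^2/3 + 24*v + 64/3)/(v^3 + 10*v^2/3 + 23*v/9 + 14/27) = 9*(v^2 - 12*v + 32)/(9*v^2 + 24*v + 7)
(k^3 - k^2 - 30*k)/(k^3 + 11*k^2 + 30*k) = (k - 6)/(k + 6)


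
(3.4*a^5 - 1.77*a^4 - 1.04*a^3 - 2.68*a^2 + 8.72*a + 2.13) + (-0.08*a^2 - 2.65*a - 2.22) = 3.4*a^5 - 1.77*a^4 - 1.04*a^3 - 2.76*a^2 + 6.07*a - 0.0900000000000003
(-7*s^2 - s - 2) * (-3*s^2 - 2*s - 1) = 21*s^4 + 17*s^3 + 15*s^2 + 5*s + 2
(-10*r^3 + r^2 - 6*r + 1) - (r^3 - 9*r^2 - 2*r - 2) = -11*r^3 + 10*r^2 - 4*r + 3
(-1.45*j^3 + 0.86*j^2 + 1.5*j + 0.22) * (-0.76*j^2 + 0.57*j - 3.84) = 1.102*j^5 - 1.4801*j^4 + 4.9182*j^3 - 2.6146*j^2 - 5.6346*j - 0.8448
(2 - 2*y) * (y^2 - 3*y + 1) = -2*y^3 + 8*y^2 - 8*y + 2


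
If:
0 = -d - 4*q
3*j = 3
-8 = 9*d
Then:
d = -8/9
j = 1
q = 2/9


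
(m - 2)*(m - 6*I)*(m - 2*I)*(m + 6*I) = m^4 - 2*m^3 - 2*I*m^3 + 36*m^2 + 4*I*m^2 - 72*m - 72*I*m + 144*I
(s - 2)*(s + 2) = s^2 - 4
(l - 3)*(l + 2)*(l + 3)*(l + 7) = l^4 + 9*l^3 + 5*l^2 - 81*l - 126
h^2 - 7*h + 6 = (h - 6)*(h - 1)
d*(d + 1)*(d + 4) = d^3 + 5*d^2 + 4*d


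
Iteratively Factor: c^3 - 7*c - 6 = (c + 2)*(c^2 - 2*c - 3) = (c + 1)*(c + 2)*(c - 3)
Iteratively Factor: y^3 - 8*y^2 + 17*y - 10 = (y - 1)*(y^2 - 7*y + 10) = (y - 2)*(y - 1)*(y - 5)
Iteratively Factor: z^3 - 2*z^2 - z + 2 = (z - 2)*(z^2 - 1) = (z - 2)*(z + 1)*(z - 1)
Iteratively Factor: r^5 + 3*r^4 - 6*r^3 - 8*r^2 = (r + 1)*(r^4 + 2*r^3 - 8*r^2) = r*(r + 1)*(r^3 + 2*r^2 - 8*r) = r*(r - 2)*(r + 1)*(r^2 + 4*r) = r*(r - 2)*(r + 1)*(r + 4)*(r)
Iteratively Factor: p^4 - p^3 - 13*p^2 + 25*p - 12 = (p - 3)*(p^3 + 2*p^2 - 7*p + 4) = (p - 3)*(p + 4)*(p^2 - 2*p + 1) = (p - 3)*(p - 1)*(p + 4)*(p - 1)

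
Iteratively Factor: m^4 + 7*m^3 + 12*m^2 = (m + 3)*(m^3 + 4*m^2) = m*(m + 3)*(m^2 + 4*m) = m^2*(m + 3)*(m + 4)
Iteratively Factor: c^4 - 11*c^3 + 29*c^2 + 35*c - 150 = (c - 3)*(c^3 - 8*c^2 + 5*c + 50) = (c - 5)*(c - 3)*(c^2 - 3*c - 10) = (c - 5)^2*(c - 3)*(c + 2)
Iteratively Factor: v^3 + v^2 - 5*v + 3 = (v - 1)*(v^2 + 2*v - 3) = (v - 1)*(v + 3)*(v - 1)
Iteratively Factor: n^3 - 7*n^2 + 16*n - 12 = (n - 2)*(n^2 - 5*n + 6) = (n - 3)*(n - 2)*(n - 2)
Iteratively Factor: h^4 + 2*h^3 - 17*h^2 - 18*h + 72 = (h - 2)*(h^3 + 4*h^2 - 9*h - 36) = (h - 2)*(h + 4)*(h^2 - 9) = (h - 2)*(h + 3)*(h + 4)*(h - 3)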